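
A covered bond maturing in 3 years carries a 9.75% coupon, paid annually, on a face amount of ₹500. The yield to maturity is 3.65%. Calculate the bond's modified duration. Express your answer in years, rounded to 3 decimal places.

Periodic yield y = 0.0365. First find Macaulay duration:
  t   CF        PV=CF/(1+0.0365)^t    t·PV
  1        48.75        47.0333        47.0333
  2        48.75        45.3770        90.7540
  3       548.75       492.7954     1,478.3861
  Σ                    585.2057     1,616.1734
P = 585.2057; Macaulay duration = 1,616.1734 / 585.2057 = 2.76172 years.
Modified duration = D_Mac / (1 + y) = 2.76172 / 1.0365 = 2.66447 years.

2.664 years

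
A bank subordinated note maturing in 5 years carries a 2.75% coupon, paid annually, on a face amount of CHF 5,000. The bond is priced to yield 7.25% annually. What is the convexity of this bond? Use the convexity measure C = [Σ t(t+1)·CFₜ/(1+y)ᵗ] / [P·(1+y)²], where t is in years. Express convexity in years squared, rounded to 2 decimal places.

With y = 0.0725:
  t   CF        PV=CF/(1+0.0725)^t    t·PV        t(t+1)·PV
  1       137.50       128.2051       128.2051         256.4103
  2       137.50       119.5386       239.0772         717.2315
  3       137.50       111.4579       334.3737       1,337.4946
  4       137.50       103.9234       415.6937       2,078.4687
  5     5,137.50     3,620.4731    18,102.3657     108,614.1944
  Σ                  4,083.5982    19,219.7154     113,003.7995
P = 4,083.5982.
Convexity = Σ t(t+1)·PV / [P·(1+y)²] = 113,003.7995 / (4,083.5982 × 1.150256) = 24.05777.

24.06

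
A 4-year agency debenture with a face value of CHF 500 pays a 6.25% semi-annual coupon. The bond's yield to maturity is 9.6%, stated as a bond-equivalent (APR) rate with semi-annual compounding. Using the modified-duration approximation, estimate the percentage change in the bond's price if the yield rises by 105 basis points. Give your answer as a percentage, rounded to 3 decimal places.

Periodic yield y = 0.048. Modified duration first:
  t   CF        PV=CF/(1+0.048)^t    t·PV
  1       15.625        14.9094        14.9094
  2       15.625        14.2265        28.4530
  3       15.625        13.5749        40.7247
  4       15.625        12.9531        51.8125
  5       15.625        12.3599        61.7993
  6       15.625        11.7938        70.7626
  7       15.625        11.2536        78.7751
  8      515.625       354.3592     2,834.8735
  Σ                    445.4303     3,182.1101
P = 445.4303; D_Mac = 7.14390 half-year periods = 3.57195 yrs; D_mod = 3.57195/(1+0.048) = 3.40835 yrs.
ΔP/P ≈ -D_mod · Δy = -3.40835 × (+0.0105) = -0.035788 = -3.5788%.

-3.579%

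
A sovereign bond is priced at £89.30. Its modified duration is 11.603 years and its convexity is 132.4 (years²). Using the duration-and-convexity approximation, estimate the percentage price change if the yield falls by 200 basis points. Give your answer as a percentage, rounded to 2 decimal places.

Duration effect: -D_mod·Δy = -11.603 × (-0.02) = +0.232060
Convexity effect: ½·C·(Δy)² = 0.5 × 132.4 × (-0.02)² = +0.0264800
ΔP/P ≈ +0.232060 + 0.0264800 = +0.258540
= +25.8540%.

+25.85%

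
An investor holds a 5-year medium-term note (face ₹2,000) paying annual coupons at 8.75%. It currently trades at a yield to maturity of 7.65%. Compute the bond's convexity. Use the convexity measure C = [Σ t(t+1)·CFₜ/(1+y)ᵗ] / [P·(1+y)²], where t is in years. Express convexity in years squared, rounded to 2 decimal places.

With y = 0.0765:
  t   CF        PV=CF/(1+0.0765)^t    t·PV        t(t+1)·PV
  1       175.00       162.5639       162.5639         325.1277
  2       175.00       151.0115       302.0230         906.0689
  3       175.00       140.2801       420.8402       1,683.3607
  4       175.00       130.3113       521.2450       2,606.2250
  5     2,175.00     1,504.4893     7,522.4463      45,134.6777
  Σ                  2,088.6559     8,929.1183      50,655.4600
P = 2,088.6559.
Convexity = Σ t(t+1)·PV / [P·(1+y)²] = 50,655.4600 / (2,088.6559 × 1.158852) = 20.92817.

20.93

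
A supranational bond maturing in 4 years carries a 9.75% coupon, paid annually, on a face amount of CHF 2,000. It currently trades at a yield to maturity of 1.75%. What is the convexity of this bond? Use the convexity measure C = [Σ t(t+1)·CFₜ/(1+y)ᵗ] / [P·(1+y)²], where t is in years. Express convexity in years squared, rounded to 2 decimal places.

With y = 0.0175:
  t   CF        PV=CF/(1+0.0175)^t    t·PV        t(t+1)·PV
  1       195.00       191.6462       191.6462         383.2924
  2       195.00       188.3501       376.7001       1,130.1004
  3       195.00       185.1106       555.3319       2,221.3276
  4     2,195.00     2,047.8439     8,191.3757      40,956.8784
  Σ                  2,612.9508     9,315.0539      44,691.5987
P = 2,612.9508.
Convexity = Σ t(t+1)·PV / [P·(1+y)²] = 44,691.5987 / (2,612.9508 × 1.035306) = 16.52060.

16.52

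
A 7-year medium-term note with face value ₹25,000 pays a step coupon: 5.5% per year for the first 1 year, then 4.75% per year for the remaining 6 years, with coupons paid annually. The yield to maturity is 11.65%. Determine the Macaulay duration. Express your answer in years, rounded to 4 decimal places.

Periodic yield y = 0.1165. Discount each cash flow and weight by its year:
  t   CF        PV=CF/(1+0.1165)^t    t·PV
  1     1,375.00     1,231.5271     1,231.5271
  2     1,187.50       952.6123     1,905.2245
  3     1,187.50       853.2129     2,559.6388
  4     1,187.50       764.1854     3,056.7414
  5     1,187.50       684.4472     3,422.2362
  6     1,187.50       613.0293     3,678.1760
  7    26,187.50    12,108.2937    84,758.0562
  Σ                 17,207.3080   100,611.6003
Price P = Σ PV = 17,207.3080.
Macaulay duration = Σ(t·PV) / P = 100,611.6003 / 17,207.3080 = 5.84703 years.

5.8470 years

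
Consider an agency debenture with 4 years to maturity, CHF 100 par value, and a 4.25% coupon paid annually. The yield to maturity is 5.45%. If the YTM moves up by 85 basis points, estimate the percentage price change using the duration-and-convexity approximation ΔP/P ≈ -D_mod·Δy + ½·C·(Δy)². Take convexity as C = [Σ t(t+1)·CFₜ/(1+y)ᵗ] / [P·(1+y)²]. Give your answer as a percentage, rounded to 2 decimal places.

-2.97%

With y = 0.0545:
  t   CF        PV=CF/(1+0.0545)^t    t·PV        t(t+1)·PV
  1         4.25         4.0303         4.0303           8.0607
  2         4.25         3.8220         7.6441          22.9323
  3         4.25         3.6245        10.8735          43.4941
  4       104.25        84.3121       337.2483       1,686.2413
  Σ                     95.7890       359.7962       1,760.7284
P = 95.7890; D_Mac = 3.75613 yrs; D_mod = 3.56201 yrs; C = 16.53041.
Duration effect: -3.56201 × (+0.0085) = -0.030277
Convexity effect: 0.5 × 16.53041 × (0.0085)² = +0.0005972
ΔP/P ≈ -0.030277 + 0.0005972 = -0.029680 = -2.9680%.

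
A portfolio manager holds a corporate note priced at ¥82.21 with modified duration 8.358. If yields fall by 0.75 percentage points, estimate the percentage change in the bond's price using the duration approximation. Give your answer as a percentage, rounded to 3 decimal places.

Duration approximation: ΔP/P ≈ -D_mod · Δy = -8.358 × (-0.0075) = +0.062685.
As a percentage: +6.2685%.

+6.269%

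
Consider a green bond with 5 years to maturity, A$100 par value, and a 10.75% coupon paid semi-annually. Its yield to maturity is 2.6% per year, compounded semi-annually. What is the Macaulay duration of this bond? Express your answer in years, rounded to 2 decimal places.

4.16 years

Periodic yield y = 0.013. Discount each cash flow and weight by its period:
  t   CF        PV=CF/(1+0.013)^t    t·PV
  1        5.375         5.3060         5.3060
  2        5.375         5.2379        10.4759
  3        5.375         5.1707        15.5121
  4        5.375         5.1044        20.4174
  5        5.375         5.0388        25.1942
  6        5.375         4.9742        29.8451
  7        5.375         4.9103        34.3724
  8        5.375         4.8473        38.7787
  9        5.375         4.7851        43.0661
  10     105.375        92.6069       926.0685
  Σ                    137.9817     1,149.0366
Price P = Σ PV = 137.9817.
Macaulay duration = Σ(t·PV) / P = 1,149.0366 / 137.9817 = 8.32746 half-year periods.
In years: 8.32746 / 2 = 4.16373 years.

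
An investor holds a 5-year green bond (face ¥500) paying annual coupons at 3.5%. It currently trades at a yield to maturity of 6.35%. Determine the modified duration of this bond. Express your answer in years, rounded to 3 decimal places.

4.371 years

Periodic yield y = 0.0635. First find Macaulay duration:
  t   CF        PV=CF/(1+0.0635)^t    t·PV
  1        17.50        16.4551        16.4551
  2        17.50        15.4726        30.9452
  3        17.50        14.5487        43.6462
  4        17.50        13.6801        54.7202
  5       517.50       380.3846     1,901.9228
  Σ                    440.5411     2,047.6896
P = 440.5411; Macaulay duration = 2,047.6896 / 440.5411 = 4.64812 years.
Modified duration = D_Mac / (1 + y) = 4.64812 / 1.0635 = 4.37059 years.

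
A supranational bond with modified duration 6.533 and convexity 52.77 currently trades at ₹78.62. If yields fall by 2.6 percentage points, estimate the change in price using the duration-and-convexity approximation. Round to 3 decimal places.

+₹14.757

Duration effect: -D_mod·Δy = -6.533 × (-0.026) = +0.169858
Convexity effect: ½·C·(Δy)² = 0.5 × 52.77 × (-0.026)² = +0.01783626
ΔP/P ≈ +0.169858 + 0.01783626 = +0.18769426
ΔP ≈ 78.62 × (+0.18769426) = +14.7565227212.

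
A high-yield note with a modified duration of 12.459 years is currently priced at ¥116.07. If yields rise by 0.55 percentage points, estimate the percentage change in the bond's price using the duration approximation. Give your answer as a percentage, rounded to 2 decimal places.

-6.85%

Duration approximation: ΔP/P ≈ -D_mod · Δy = -12.459 × (+0.0055) = -0.0685245.
As a percentage: -6.85245%.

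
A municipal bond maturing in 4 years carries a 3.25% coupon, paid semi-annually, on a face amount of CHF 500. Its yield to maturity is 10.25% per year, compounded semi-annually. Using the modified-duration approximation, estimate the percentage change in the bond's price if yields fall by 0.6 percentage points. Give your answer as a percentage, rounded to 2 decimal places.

+2.14%

Periodic yield y = 0.05125. Modified duration first:
  t   CF        PV=CF/(1+0.05125)^t    t·PV
  1        8.125         7.7289         7.7289
  2        8.125         7.3521        14.7042
  3        8.125         6.9937        20.9810
  4        8.125         6.6527        26.6109
  5        8.125         6.3284        31.6420
  6        8.125         6.0199        36.1192
  7        8.125         5.7264        40.0848
  8      508.125       340.6611     2,725.2885
  Σ                    387.4631     2,903.1594
P = 387.4631; D_Mac = 7.49274 half-year periods = 3.74637 yrs; D_mod = 3.74637/(1+0.05125) = 3.56373 yrs.
ΔP/P ≈ -D_mod · Δy = -3.56373 × (-0.006) = +0.021382 = +2.1382%.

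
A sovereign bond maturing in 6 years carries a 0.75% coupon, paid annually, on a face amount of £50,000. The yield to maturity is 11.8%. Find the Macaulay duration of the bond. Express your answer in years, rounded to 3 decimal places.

Periodic yield y = 0.118. Discount each cash flow and weight by its year:
  t   CF        PV=CF/(1+0.118)^t    t·PV
  1       375.00       335.4204       335.4204
  2       375.00       300.0182       600.0365
  3       375.00       268.3526       805.0579
  4       375.00       240.0292       960.1167
  5       375.00       214.6952     1,073.4758
  6    50,375.00    25,796.7050   154,780.2302
  Σ                 27,155.2206   158,554.3375
Price P = Σ PV = 27,155.2206.
Macaulay duration = Σ(t·PV) / P = 158,554.3375 / 27,155.2206 = 5.83882 years.

5.839 years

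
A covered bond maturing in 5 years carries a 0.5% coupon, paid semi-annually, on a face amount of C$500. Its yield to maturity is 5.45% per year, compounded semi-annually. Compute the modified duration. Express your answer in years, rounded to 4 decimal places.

4.8041 years

Periodic yield y = 0.02725. First find Macaulay duration:
  t   CF        PV=CF/(1+0.02725)^t    t·PV
  1         1.25         1.2168         1.2168
  2         1.25         1.1846         2.3691
  3         1.25         1.1531         3.4594
  4         1.25         1.1225         4.4902
  5         1.25         1.0928         5.4639
  6         1.25         1.0638         6.3827
  7         1.25         1.0356         7.2489
  8         1.25         1.0081         8.0647
  9         1.25         0.9814         8.8322
  10      501.25       383.0830     3,830.8301
  Σ                    392.9417     3,878.3581
P = 392.9417; Macaulay duration = 3,878.3581 / 392.9417 = 9.87006 half-year periods = 4.93503 years.
Modified duration = D_Mac / (1 + y) = 4.93503 / 1.02725 = 4.80412 years.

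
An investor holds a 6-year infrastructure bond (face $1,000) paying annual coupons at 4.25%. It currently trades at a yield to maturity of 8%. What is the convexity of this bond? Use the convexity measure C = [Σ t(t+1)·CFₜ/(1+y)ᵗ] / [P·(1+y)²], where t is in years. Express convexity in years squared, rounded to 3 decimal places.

30.893

With y = 0.08:
  t   CF        PV=CF/(1+0.08)^t    t·PV        t(t+1)·PV
  1        42.50        39.3519        39.3519          78.7037
  2        42.50        36.4369        72.8738         218.6214
  3        42.50        33.7379       101.2136         404.8544
  4        42.50        31.2388       124.9551         624.7754
  5        42.50        28.9248       144.6239         867.7436
  6     1,042.50       656.9518     3,941.7110      27,591.9771
  Σ                    826.6420     4,424.7293      29,786.6756
P = 826.6420.
Convexity = Σ t(t+1)·PV / [P·(1+y)²] = 29,786.6756 / (826.6420 × 1.166400) = 30.89278.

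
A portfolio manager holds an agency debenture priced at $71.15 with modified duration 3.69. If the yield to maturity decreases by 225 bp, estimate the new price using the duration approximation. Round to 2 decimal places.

Duration approximation: ΔP/P ≈ -D_mod · Δy = -3.69 × (-0.0225) = +0.083025.
New price ≈ 71.15 × (1 + 0.083025) = 77.05722875.

$77.06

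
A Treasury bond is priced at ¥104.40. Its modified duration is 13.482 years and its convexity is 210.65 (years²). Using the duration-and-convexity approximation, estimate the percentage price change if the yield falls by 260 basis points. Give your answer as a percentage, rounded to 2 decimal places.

Duration effect: -D_mod·Δy = -13.482 × (-0.026) = +0.350532
Convexity effect: ½·C·(Δy)² = 0.5 × 210.65 × (-0.026)² = +0.0711997
ΔP/P ≈ +0.350532 + 0.0711997 = +0.4217317
= +42.17317%.

+42.17%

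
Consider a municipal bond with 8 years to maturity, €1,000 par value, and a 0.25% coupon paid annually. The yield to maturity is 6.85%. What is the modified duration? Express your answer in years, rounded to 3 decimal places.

7.398 years

Periodic yield y = 0.0685. First find Macaulay duration:
  t   CF        PV=CF/(1+0.0685)^t    t·PV
  1         2.50         2.3397         2.3397
  2         2.50         2.1897         4.3795
  3         2.50         2.0494         6.1481
  4         2.50         1.9180         7.6719
  5         2.50         1.7950         8.9751
  6         2.50         1.6799        10.0796
  7         2.50         1.5722        11.0057
  8     1,002.50       590.0491     4,720.3930
  Σ                    603.5931     4,770.9925
P = 603.5931; Macaulay duration = 4,770.9925 / 603.5931 = 7.90432 years.
Modified duration = D_Mac / (1 + y) = 7.90432 / 1.0685 = 7.39758 years.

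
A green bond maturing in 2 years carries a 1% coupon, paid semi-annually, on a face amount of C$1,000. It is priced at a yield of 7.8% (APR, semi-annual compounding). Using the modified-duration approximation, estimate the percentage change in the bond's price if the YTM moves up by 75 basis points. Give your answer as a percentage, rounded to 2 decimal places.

Periodic yield y = 0.039. Modified duration first:
  t   CF        PV=CF/(1+0.039)^t    t·PV
  1         5.00         4.8123         4.8123
  2         5.00         4.6317         9.2634
  3         5.00         4.4578        13.3735
  4     1,005.00       862.3903     3,449.5613
  Σ                    876.2921     3,477.0104
P = 876.2921; D_Mac = 3.96787 half-year periods = 1.98393 yrs; D_mod = 1.98393/(1+0.039) = 1.90946 yrs.
ΔP/P ≈ -D_mod · Δy = -1.90946 × (+0.0075) = -0.014321 = -1.4321%.

-1.43%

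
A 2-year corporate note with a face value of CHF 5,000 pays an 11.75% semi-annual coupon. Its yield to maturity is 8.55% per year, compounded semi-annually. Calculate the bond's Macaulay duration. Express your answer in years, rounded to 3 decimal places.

1.845 years

Periodic yield y = 0.04275. Discount each cash flow and weight by its period:
  t   CF        PV=CF/(1+0.04275)^t    t·PV
  1       293.75       281.7070       281.7070
  2       293.75       270.1578       540.3156
  3       293.75       259.0820       777.2461
  4     5,293.75     4,477.5726    17,910.2903
  Σ                  5,288.5194    19,509.5589
Price P = Σ PV = 5,288.5194.
Macaulay duration = Σ(t·PV) / P = 19,509.5589 / 5,288.5194 = 3.68904 half-year periods.
In years: 3.68904 / 2 = 1.84452 years.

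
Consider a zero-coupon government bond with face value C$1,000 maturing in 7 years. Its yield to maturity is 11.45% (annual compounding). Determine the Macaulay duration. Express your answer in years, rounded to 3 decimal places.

A zero-coupon bond has a single cash flow at maturity, so its Macaulay duration equals its maturity: 7 years.

7.000 years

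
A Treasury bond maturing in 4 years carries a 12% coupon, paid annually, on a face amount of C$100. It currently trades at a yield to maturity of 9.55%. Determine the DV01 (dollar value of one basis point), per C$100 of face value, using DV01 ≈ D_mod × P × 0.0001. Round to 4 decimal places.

C$0.0337

Periodic yield y = 0.0955.
  t   CF        PV=CF/(1+0.0955)^t    t·PV
  1        12.00        10.9539        10.9539
  2        12.00         9.9990        19.9980
  3        12.00         9.1273        27.3820
  4       112.00        77.7622       311.0488
  Σ                    107.8424       369.3827
P = 107.8424; D_Mac = 3.42521 yrs; D_mod = 3.12662 yrs.
DV01 ≈ 3.12662 × 107.8424 × 0.0001 = 0.033718.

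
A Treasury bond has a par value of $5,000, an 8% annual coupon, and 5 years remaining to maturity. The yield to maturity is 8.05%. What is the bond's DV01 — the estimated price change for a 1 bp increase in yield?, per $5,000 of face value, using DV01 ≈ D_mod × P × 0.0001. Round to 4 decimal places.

Periodic yield y = 0.0805.
  t   CF        PV=CF/(1+0.0805)^t    t·PV
  1       400.00       370.1990       370.1990
  2       400.00       342.6182       685.2364
  3       400.00       317.0923       951.2769
  4       400.00       293.4681     1,173.8724
  5     5,400.00     3,666.6538    18,333.2689
  Σ                  4,990.0314    21,513.8536
P = 4,990.0314; D_Mac = 4.31137 yrs; D_mod = 3.99016 yrs.
DV01 ≈ 3.99016 × 4,990.0314 × 0.0001 = 1.991102.

$1.9911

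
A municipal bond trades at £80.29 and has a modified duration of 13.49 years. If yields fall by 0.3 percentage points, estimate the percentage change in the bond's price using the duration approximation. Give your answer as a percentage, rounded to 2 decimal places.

Duration approximation: ΔP/P ≈ -D_mod · Δy = -13.49 × (-0.003) = +0.040470.
As a percentage: +4.0470%.

+4.05%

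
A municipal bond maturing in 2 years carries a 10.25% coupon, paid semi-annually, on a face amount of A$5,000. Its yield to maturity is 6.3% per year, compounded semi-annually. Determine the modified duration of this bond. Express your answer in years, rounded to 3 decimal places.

Periodic yield y = 0.0315. First find Macaulay duration:
  t   CF        PV=CF/(1+0.0315)^t    t·PV
  1       256.25       248.4246       248.4246
  2       256.25       240.8382       481.6764
  3       256.25       233.4835       700.4505
  4     5,256.25     4,643.0043    18,572.0171
  Σ                  5,365.7506    20,002.5687
P = 5,365.7506; Macaulay duration = 20,002.5687 / 5,365.7506 = 3.72782 half-year periods = 1.86391 years.
Modified duration = D_Mac / (1 + y) = 1.86391 / 1.0315 = 1.80699 years.

1.807 years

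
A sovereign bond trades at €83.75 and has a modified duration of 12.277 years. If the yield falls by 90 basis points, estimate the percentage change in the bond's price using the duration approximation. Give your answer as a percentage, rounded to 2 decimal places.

Duration approximation: ΔP/P ≈ -D_mod · Δy = -12.277 × (-0.009) = +0.110493.
As a percentage: +11.0493%.

+11.05%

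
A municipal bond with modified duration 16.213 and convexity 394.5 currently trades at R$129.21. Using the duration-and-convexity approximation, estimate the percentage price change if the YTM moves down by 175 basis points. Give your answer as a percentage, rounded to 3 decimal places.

+34.414%

Duration effect: -D_mod·Δy = -16.213 × (-0.0175) = +0.2837275
Convexity effect: ½·C·(Δy)² = 0.5 × 394.5 × (-0.0175)² = +0.0604078125
ΔP/P ≈ +0.2837275 + 0.0604078125 = +0.3441353125
= +34.41353125%.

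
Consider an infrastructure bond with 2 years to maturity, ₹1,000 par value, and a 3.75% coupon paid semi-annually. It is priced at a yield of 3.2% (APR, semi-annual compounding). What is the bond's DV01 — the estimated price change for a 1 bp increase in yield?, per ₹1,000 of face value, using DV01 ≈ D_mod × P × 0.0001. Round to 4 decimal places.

Periodic yield y = 0.016.
  t   CF        PV=CF/(1+0.016)^t    t·PV
  1        18.75        18.4547        18.4547
  2        18.75        18.1641        36.3282
  3        18.75        17.8781        53.6342
  4     1,018.75       956.0768     3,824.3073
  Σ                  1,010.5737     3,932.7244
P = 1,010.5737; D_Mac = 3.89158 half-year periods = 1.94579 yrs; D_mod = 1.91515 yrs.
DV01 ≈ 1.91515 × 1,010.5737 × 0.0001 = 0.193540.

₹0.1935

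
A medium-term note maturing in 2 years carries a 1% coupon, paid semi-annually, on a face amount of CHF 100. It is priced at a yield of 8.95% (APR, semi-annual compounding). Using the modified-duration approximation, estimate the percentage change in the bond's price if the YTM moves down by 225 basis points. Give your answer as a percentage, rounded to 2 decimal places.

Periodic yield y = 0.04475. Modified duration first:
  t   CF        PV=CF/(1+0.04475)^t    t·PV
  1         0.50         0.4786         0.4786
  2         0.50         0.4581         0.9162
  3         0.50         0.4385         1.3154
  4       100.50        84.3561       337.4244
  Σ                     85.7312       340.1346
P = 85.7312; D_Mac = 3.96745 half-year periods = 1.98373 yrs; D_mod = 1.98373/(1+0.04475) = 1.89876 yrs.
ΔP/P ≈ -D_mod · Δy = -1.89876 × (-0.0225) = +0.042722 = +4.2722%.

+4.27%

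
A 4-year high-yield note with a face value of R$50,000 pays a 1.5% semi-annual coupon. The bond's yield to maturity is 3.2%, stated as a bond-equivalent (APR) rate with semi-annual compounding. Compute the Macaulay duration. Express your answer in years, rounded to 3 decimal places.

Periodic yield y = 0.016. Discount each cash flow and weight by its period:
  t   CF        PV=CF/(1+0.016)^t    t·PV
  1       375.00       369.0945       369.0945
  2       375.00       363.2820       726.5640
  3       375.00       357.5610     1,072.6830
  4       375.00       351.9301     1,407.7205
  5       375.00       346.3879     1,731.9396
  6       375.00       340.9330     2,045.5979
  7       375.00       335.5640     2,348.9477
  8    50,375.00    44,367.5447   354,940.3576
  Σ                 46,832.2971   364,642.9047
Price P = Σ PV = 46,832.2971.
Macaulay duration = Σ(t·PV) / P = 364,642.9047 / 46,832.2971 = 7.78614 half-year periods.
In years: 7.78614 / 2 = 3.89307 years.

3.893 years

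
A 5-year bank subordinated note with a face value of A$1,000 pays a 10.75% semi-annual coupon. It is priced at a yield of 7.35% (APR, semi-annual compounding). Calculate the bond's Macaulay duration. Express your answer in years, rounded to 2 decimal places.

4.07 years

Periodic yield y = 0.03675. Discount each cash flow and weight by its period:
  t   CF        PV=CF/(1+0.03675)^t    t·PV
  1        53.75        51.8447        51.8447
  2        53.75        50.0070       100.0139
  3        53.75        48.2343       144.7030
  4        53.75        46.5246       186.0982
  5        53.75        44.8754       224.3770
  6        53.75        43.2847       259.7081
  7        53.75        41.7504       292.2525
  8        53.75        40.2704       322.1633
  9        53.75        38.8429       349.5864
  10    1,053.75       734.5090     7,345.0904
  Σ                  1,140.1434     9,275.8376
Price P = Σ PV = 1,140.1434.
Macaulay duration = Σ(t·PV) / P = 9,275.8376 / 1,140.1434 = 8.13568 half-year periods.
In years: 8.13568 / 2 = 4.06784 years.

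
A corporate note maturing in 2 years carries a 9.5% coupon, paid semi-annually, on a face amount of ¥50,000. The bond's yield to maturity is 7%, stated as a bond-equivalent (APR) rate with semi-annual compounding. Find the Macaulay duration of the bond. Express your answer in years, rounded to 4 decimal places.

Periodic yield y = 0.035. Discount each cash flow and weight by its period:
  t   CF        PV=CF/(1+0.035)^t    t·PV
  1     2,375.00     2,294.6860     2,294.6860
  2     2,375.00     2,217.0879     4,434.1758
  3     2,375.00     2,142.1139     6,426.3418
  4    52,375.00    45,641.7867   182,567.1467
  Σ                 52,295.6745   195,722.3503
Price P = Σ PV = 52,295.6745.
Macaulay duration = Σ(t·PV) / P = 195,722.3503 / 52,295.6745 = 3.74261 half-year periods.
In years: 3.74261 / 2 = 1.87131 years.

1.8713 years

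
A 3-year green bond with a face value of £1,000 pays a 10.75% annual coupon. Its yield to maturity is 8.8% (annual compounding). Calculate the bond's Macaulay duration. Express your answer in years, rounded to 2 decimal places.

2.73 years

Periodic yield y = 0.088. Discount each cash flow and weight by its year:
  t   CF        PV=CF/(1+0.088)^t    t·PV
  1       107.50        98.8051        98.8051
  2       107.50        90.8136       181.6271
  3     1,107.50       859.9180     2,579.7541
  Σ                  1,049.5367     2,860.1863
Price P = Σ PV = 1,049.5367.
Macaulay duration = Σ(t·PV) / P = 2,860.1863 / 1,049.5367 = 2.72519 years.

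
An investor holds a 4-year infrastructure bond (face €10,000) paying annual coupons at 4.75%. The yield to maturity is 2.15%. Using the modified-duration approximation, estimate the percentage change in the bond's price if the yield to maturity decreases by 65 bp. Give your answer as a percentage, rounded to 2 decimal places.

+2.39%

Periodic yield y = 0.0215. Modified duration first:
  t   CF        PV=CF/(1+0.0215)^t    t·PV
  1       475.00       465.0024       465.0024
  2       475.00       455.2153       910.4306
  3       475.00       445.6342     1,336.9025
  4    10,475.00     9,620.5643    38,482.2573
  Σ                 10,986.4163    41,194.5929
P = 10,986.4163; D_Mac = 3.74959 yrs; D_mod = 3.74959/(1+0.0215) = 3.67067 yrs.
ΔP/P ≈ -D_mod · Δy = -3.67067 × (-0.0065) = +0.023859 = +2.3859%.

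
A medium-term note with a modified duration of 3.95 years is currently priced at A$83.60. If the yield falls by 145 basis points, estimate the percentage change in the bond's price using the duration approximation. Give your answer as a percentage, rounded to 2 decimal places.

Duration approximation: ΔP/P ≈ -D_mod · Δy = -3.95 × (-0.0145) = +0.057275.
As a percentage: +5.7275%.

+5.73%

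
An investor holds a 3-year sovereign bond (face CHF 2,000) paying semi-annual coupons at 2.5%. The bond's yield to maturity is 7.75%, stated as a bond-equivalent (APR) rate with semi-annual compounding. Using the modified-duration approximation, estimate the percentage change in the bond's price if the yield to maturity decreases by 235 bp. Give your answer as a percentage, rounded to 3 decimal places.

+6.562%

Periodic yield y = 0.03875. Modified duration first:
  t   CF        PV=CF/(1+0.03875)^t    t·PV
  1        25.00        24.0674        24.0674
  2        25.00        23.1696        46.3391
  3        25.00        22.3052        66.9157
  4        25.00        21.4732        85.8926
  5        25.00        20.6721       103.3606
  6     2,025.00     1,611.9769     9,671.8612
  Σ                  1,723.6643     9,998.4367
P = 1,723.6643; D_Mac = 5.80069 half-year periods = 2.90034 yrs; D_mod = 2.90034/(1+0.03875) = 2.79215 yrs.
ΔP/P ≈ -D_mod · Δy = -2.79215 × (-0.0235) = +0.065615 = +6.5615%.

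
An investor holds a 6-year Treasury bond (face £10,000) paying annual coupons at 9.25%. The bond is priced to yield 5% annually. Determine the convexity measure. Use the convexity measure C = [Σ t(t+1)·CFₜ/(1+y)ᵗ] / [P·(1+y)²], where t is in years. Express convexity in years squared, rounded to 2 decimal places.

With y = 0.05:
  t   CF        PV=CF/(1+0.05)^t    t·PV        t(t+1)·PV
  1       925.00       880.9524       880.9524       1,761.9048
  2       925.00       839.0023     1,678.0045       5,034.0136
  3       925.00       799.0498     2,397.1493       9,588.5973
  4       925.00       760.9998     3,043.9992      15,219.9958
  5       925.00       724.7617     3,623.8085      21,742.8511
  6    10,925.00     8,152.4032    48,914.4192     342,400.9347
  Σ                 12,157.1691    60,538.3332     395,748.2974
P = 12,157.1691.
Convexity = Σ t(t+1)·PV / [P·(1+y)²] = 395,748.2974 / (12,157.1691 × 1.102500) = 29.52623.

29.53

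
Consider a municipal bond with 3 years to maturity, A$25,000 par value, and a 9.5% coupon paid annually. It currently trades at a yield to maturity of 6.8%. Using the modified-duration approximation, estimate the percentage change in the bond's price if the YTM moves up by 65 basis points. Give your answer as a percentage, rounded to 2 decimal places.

-1.68%

Periodic yield y = 0.068. Modified duration first:
  t   CF        PV=CF/(1+0.068)^t    t·PV
  1     2,375.00     2,223.7828     2,223.7828
  2     2,375.00     2,082.1936     4,164.3872
  3    27,375.00    22,471.9298    67,415.7894
  Σ                 26,777.9062    73,803.9594
P = 26,777.9062; D_Mac = 2.75615 yrs; D_mod = 2.75615/(1+0.068) = 2.58067 yrs.
ΔP/P ≈ -D_mod · Δy = -2.58067 × (+0.0065) = -0.016774 = -1.6774%.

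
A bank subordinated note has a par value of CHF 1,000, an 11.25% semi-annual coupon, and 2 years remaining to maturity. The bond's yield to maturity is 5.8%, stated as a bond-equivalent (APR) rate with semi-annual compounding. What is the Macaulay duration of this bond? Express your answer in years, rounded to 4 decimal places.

Periodic yield y = 0.029. Discount each cash flow and weight by its period:
  t   CF        PV=CF/(1+0.029)^t    t·PV
  1        56.25        54.6647        54.6647
  2        56.25        53.1241       106.2482
  3        56.25        51.6269       154.8808
  4     1,056.25       942.1178     3,768.4713
  Σ                  1,101.5336     4,084.2651
Price P = Σ PV = 1,101.5336.
Macaulay duration = Σ(t·PV) / P = 4,084.2651 / 1,101.5336 = 3.70780 half-year periods.
In years: 3.70780 / 2 = 1.85390 years.

1.8539 years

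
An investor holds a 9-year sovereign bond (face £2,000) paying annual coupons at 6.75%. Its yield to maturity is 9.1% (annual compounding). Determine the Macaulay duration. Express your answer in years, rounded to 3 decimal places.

6.855 years

Periodic yield y = 0.091. Discount each cash flow and weight by its year:
  t   CF        PV=CF/(1+0.091)^t    t·PV
  1       135.00       123.7397       123.7397
  2       135.00       113.4186       226.8372
  3       135.00       103.9584       311.8751
  4       135.00        95.2872       381.1490
  5       135.00        87.3394       436.6968
  6       135.00        80.0544       480.3265
  7       135.00        73.3771       513.6397
  8       135.00        67.2567       538.0539
  9     2,135.00       974.9338     8,774.4041
  Σ                  1,719.3653    11,786.7219
Price P = Σ PV = 1,719.3653.
Macaulay duration = Σ(t·PV) / P = 11,786.7219 / 1,719.3653 = 6.85527 years.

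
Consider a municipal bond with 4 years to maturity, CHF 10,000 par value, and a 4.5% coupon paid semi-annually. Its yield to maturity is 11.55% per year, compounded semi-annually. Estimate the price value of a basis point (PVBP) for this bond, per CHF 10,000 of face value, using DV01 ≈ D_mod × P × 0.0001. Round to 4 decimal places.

Periodic yield y = 0.05775.
  t   CF        PV=CF/(1+0.05775)^t    t·PV
  1       225.00       212.7157       212.7157
  2       225.00       201.1020       402.2041
  3       225.00       190.1225       570.3674
  4       225.00       179.7423       718.9693
  5       225.00       169.9289       849.6447
  6       225.00       160.6513       963.9080
  7       225.00       151.8802     1,063.1617
  8    10,225.00     6,525.2784    52,202.2271
  Σ                  7,791.4214    56,983.1979
P = 7,791.4214; D_Mac = 7.31358 half-year periods = 3.65679 yrs; D_mod = 3.45714 yrs.
DV01 ≈ 3.45714 × 7,791.4214 × 0.0001 = 2.693604.

CHF 2.6936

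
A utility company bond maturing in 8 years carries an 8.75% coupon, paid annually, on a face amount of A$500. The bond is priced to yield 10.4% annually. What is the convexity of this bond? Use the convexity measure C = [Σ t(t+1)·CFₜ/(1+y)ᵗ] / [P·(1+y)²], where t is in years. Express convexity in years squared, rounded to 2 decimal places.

With y = 0.104:
  t   CF        PV=CF/(1+0.104)^t    t·PV        t(t+1)·PV
  1        43.75        39.6286        39.6286          79.2572
  2        43.75        35.8955        71.7910         215.3730
  3        43.75        32.5140        97.5421         390.1684
  4        43.75        29.4511       117.8045         589.0223
  5        43.75        26.6767       133.3837         800.3021
  6        43.75        24.1637       144.9823       1,014.8758
  7        43.75        21.8874       153.2119       1,225.6954
  8       543.75       246.4034     1,971.2271      17,741.0443
  Σ                    456.6205     2,729.5712      22,055.7385
P = 456.6205.
Convexity = Σ t(t+1)·PV / [P·(1+y)²] = 22,055.7385 / (456.6205 × 1.218816) = 39.63036.

39.63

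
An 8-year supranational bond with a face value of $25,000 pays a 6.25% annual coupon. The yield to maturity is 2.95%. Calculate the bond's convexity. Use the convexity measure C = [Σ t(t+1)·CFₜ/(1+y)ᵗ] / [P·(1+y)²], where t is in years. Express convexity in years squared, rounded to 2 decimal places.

With y = 0.0295:
  t   CF        PV=CF/(1+0.0295)^t    t·PV        t(t+1)·PV
  1     1,562.50     1,517.7271     1,517.7271       3,035.4541
  2     1,562.50     1,474.2371     2,948.4741       8,845.4224
  3     1,562.50     1,431.9933     4,295.9798      17,183.9191
  4     1,562.50     1,390.9599     5,563.8398      27,819.1988
  5     1,562.50     1,351.1024     6,755.5121      40,533.0725
  6     1,562.50     1,312.3870     7,874.3220      55,120.2541
  7     1,562.50     1,274.7810     8,923.4667      71,387.7339
  8    26,562.50    21,050.2927   168,402.3419   1,515,621.0771
  Σ                 30,803.4804   206,281.6634   1,739,546.1320
P = 30,803.4804.
Convexity = Σ t(t+1)·PV / [P·(1+y)²] = 1,739,546.1320 / (30,803.4804 × 1.059870) = 53.28236.

53.28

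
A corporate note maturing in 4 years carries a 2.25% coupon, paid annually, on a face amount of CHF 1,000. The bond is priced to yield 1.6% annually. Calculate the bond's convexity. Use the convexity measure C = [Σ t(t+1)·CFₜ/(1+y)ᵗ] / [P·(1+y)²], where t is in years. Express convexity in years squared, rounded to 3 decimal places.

With y = 0.016:
  t   CF        PV=CF/(1+0.016)^t    t·PV        t(t+1)·PV
  1        22.50        22.1457        22.1457          44.2913
  2        22.50        21.7969        43.5938         130.7815
  3        22.50        21.4537        64.3610         257.4439
  4     1,022.50       959.5961     3,838.3845      19,191.9225
  Σ                  1,024.9924     3,968.4850      19,624.4392
P = 1,024.9924.
Convexity = Σ t(t+1)·PV / [P·(1+y)²] = 19,624.4392 / (1,024.9924 × 1.032256) = 18.54766.

18.548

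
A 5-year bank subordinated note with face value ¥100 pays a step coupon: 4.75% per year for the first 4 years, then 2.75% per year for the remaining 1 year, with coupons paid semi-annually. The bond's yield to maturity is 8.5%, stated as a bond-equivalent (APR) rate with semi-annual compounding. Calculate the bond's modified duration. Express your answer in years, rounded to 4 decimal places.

4.2718 years

Periodic yield y = 0.0425. First find Macaulay duration:
  t   CF        PV=CF/(1+0.0425)^t    t·PV
  1        2.375         2.2782         2.2782
  2        2.375         2.1853         4.3706
  3        2.375         2.0962         6.2886
  4        2.375         2.0108         8.0430
  5        2.375         1.9288         9.6439
  6        2.375         1.8502        11.1009
  7        2.375         1.7747        12.4231
  8        2.375         1.7024        13.6190
  9        1.375         0.9454         8.5086
  10     101.375        66.8606       668.6059
  Σ                     83.6325       744.8819
P = 83.6325; Macaulay duration = 744.8819 / 83.6325 = 8.90661 half-year periods = 4.45331 years.
Modified duration = D_Mac / (1 + y) = 4.45331 / 1.0425 = 4.27176 years.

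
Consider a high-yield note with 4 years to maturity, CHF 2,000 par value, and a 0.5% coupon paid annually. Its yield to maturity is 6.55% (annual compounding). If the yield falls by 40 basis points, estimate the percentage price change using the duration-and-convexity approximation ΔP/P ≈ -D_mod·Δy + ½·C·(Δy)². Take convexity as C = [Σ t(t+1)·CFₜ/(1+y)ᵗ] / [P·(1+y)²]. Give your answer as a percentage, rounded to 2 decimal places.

With y = 0.0655:
  t   CF        PV=CF/(1+0.0655)^t    t·PV        t(t+1)·PV
  1        10.00         9.3853         9.3853          18.7705
  2        10.00         8.8083        17.6166          52.8499
  3        10.00         8.2668        24.8005          99.2021
  4     2,010.00     1,559.4887     6,237.9549      31,189.7746
  Σ                  1,585.9492     6,289.7574      31,360.5972
P = 1,585.9492; D_Mac = 3.96593 yrs; D_mod = 3.72213 yrs; C = 17.41759.
Duration effect: -3.72213 × (-0.004) = +0.014889
Convexity effect: 0.5 × 17.41759 × (-0.004)² = +0.0001393
ΔP/P ≈ +0.014889 + 0.0001393 = +0.015028 = +1.5028%.

+1.50%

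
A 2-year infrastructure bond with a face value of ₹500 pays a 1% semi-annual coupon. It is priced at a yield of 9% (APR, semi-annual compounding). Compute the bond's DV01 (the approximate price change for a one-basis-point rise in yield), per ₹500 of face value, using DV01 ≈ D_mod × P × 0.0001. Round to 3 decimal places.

₹0.081

Periodic yield y = 0.045.
  t   CF        PV=CF/(1+0.045)^t    t·PV
  1         2.50         2.3923         2.3923
  2         2.50         2.2893         4.5786
  3         2.50         2.1907         6.5722
  4       502.50       421.3771     1,685.5083
  Σ                    428.2495     1,699.0515
P = 428.2495; D_Mac = 3.96743 half-year periods = 1.98372 yrs; D_mod = 1.89829 yrs.
DV01 ≈ 1.89829 × 428.2495 × 0.0001 = 0.081294.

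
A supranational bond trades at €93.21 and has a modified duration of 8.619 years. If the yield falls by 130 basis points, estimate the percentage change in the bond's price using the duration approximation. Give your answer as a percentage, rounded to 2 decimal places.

Duration approximation: ΔP/P ≈ -D_mod · Δy = -8.619 × (-0.013) = +0.112047.
As a percentage: +11.2047%.

+11.20%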